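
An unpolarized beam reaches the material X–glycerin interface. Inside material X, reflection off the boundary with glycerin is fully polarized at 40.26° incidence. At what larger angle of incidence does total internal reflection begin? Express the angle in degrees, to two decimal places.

θ_c ≈ 57.87°

n₂/n₁ = tan 40.26° = 0.8469; the critical angle satisfies sin θ_c = n₂/n₁.
θ_c = arcsin(0.8469) = 57.87°.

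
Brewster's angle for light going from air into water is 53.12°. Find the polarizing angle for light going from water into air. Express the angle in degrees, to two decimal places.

tan θ_B' = n₁/n₂ = 1/tan θ_B, so θ_B' = 90° − θ_B.
θ_B' = 90° − 53.12° = 36.88°.

θ_B' ≈ 36.88°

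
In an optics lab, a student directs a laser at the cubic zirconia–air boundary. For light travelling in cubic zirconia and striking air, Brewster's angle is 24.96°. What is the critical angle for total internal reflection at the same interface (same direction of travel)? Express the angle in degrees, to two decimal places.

θ_c ≈ 27.74°

tan θ_B = n₂/n₁ = tan 24.96° = 0.4655.
Total internal reflection: sin θ_c = n₂/n₁ = 0.4655.
θ_c = arcsin(0.4655) = 27.74°.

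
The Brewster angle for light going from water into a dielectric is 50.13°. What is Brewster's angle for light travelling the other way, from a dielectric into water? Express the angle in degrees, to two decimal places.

The two Brewster angles are complementary: θ_B' = 90° − θ_B = 90° − 50.13° = 39.87°.

θ_B' ≈ 39.87°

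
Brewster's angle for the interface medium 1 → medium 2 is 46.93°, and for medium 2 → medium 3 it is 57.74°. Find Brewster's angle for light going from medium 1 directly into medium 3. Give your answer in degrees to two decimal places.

θ_B ≈ 59.46°

n₂/n₁ = tan 46.93° = 1.0697 and n₃/n₂ = tan 57.74° = 1.5843.
So n₃/n₁ = (n₂/n₁)(n₃/n₂) = 1.0697 × 1.5843 = 1.6948.
θ_B(1→3) = arctan(1.6948) = 59.46°.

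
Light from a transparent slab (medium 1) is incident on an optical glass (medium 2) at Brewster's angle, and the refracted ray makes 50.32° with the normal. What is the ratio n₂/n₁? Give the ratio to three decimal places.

At Brewster incidence θ_B = 90° − θ_t = 90° − 50.32° = 39.68°.
Then n₂/n₁ = tan θ_B = tan 39.68° = 0.830.

n₂/n₁ ≈ 0.830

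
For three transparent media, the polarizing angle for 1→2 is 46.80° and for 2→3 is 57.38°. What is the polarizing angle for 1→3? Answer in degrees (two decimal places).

Each Brewster angle gives a ratio: n₂/n₁ = tan 46.80° = 1.0649, n₃/n₂ = tan 57.38° = 1.5625.
Multiplying, n₃/n₁ = 1.0649 × 1.5625 = 1.6638, and θ_B(1→3) = arctan 1.6638 = 58.99°.

θ_B ≈ 58.99°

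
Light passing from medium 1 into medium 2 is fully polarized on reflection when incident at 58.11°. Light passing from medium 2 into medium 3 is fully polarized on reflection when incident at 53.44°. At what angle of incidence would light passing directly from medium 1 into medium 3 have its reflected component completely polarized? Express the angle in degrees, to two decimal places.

θ_B ≈ 65.23°

tan θ_B(1→2) = n₂/n₁ = tan 58.11° = 1.6072.
tan θ_B(2→3) = n₃/n₂ = tan 53.44° = 1.3485.
Multiplying, n₃/n₁ = 1.6072 × 1.3485 = 2.1672, and θ_B(1→3) = arctan 2.1672 = 65.23°.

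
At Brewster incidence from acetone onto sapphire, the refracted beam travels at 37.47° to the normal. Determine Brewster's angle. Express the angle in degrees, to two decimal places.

θ_B ≈ 52.53°

Brewster's condition makes the reflected and refracted beams perpendicular: θ_B + θ_t = 90°.
So θ_B = 90° − θ_t = 90° − 37.47° = 52.53°.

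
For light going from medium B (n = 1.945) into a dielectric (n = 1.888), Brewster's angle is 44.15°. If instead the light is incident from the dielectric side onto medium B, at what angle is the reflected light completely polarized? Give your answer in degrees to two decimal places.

Reversing the direction swaps n₁ and n₂, so tan θ_B' = 1/tan θ_B and θ_B' = 90° − θ_B.
Hence θ_B' = 90° − 44.15° = 45.85°.

θ_B' ≈ 45.85°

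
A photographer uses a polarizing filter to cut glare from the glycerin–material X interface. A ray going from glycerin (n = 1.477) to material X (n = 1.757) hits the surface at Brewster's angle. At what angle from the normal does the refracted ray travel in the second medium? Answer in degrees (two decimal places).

tan θ_B = n₂/n₁ = 1.757/1.477 = 1.1896, so θ_B = 49.95°.
The refracted ray is perpendicular to the reflected ray, so θ_t = 90° − θ_B = 40.05°.

θ_t ≈ 40.05°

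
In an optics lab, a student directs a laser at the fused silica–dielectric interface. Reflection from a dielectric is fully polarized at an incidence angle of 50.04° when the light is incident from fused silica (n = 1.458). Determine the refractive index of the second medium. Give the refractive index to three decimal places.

Full polarization of the reflected beam means tan θ_B = n₂/n₁, where n₁ is the incident medium (fused silica).
n₂ = n₁ tan θ_B = 1.458 × tan 50.04° = 1.740.

n ≈ 1.740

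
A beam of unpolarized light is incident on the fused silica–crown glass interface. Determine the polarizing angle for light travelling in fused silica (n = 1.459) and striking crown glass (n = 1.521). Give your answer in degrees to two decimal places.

θ_B ≈ 46.19°

The reflected p-component vanishes when tan θ_B = n₂/n₁.
tan θ_B = n₂/n₁ = 1.521/1.459 = 1.0425.
θ_B = arctan(1.0425) = 46.19°.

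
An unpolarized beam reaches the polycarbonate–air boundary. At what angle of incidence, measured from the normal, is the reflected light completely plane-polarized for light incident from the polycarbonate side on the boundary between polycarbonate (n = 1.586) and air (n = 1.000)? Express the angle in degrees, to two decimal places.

θ_B ≈ 32.23°

Brewster's condition: tan θ_B = n₂/n₁ = 1.000/1.586 = 0.6305.
θ_B = arctan(0.6305) = 32.23°.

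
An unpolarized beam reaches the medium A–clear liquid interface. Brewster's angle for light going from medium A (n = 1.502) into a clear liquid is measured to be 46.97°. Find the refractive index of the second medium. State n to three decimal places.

n ≈ 1.609

Full polarization of the reflected beam means tan θ_B = n₂/n₁, where n₁ is the incident medium (medium A).
n₂ = n₁ tan θ_B = 1.502 × tan 46.97° = 1.609.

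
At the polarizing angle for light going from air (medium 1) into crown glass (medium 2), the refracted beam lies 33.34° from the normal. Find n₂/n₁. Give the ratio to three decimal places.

θ_B + θ_t = 90°, so θ_B = 90° − 33.34° = 56.66°.
Then n₂/n₁ = tan θ_B = tan 56.66° = 1.520.

n₂/n₁ ≈ 1.520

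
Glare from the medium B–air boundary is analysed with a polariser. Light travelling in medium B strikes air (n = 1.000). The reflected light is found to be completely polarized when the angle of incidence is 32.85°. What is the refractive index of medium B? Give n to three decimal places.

Brewster's law: tan θ_B = n₂/n₁ (light incident in medium B, refracted into air).
n₁ = n₂ / tan θ_B = 1.000 / tan 32.85° = 1.549.

n ≈ 1.549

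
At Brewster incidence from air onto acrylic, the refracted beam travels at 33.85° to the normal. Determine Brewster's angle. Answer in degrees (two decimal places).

At Brewster's angle the reflected and refracted rays are perpendicular, so θ_B + θ_t = 90°.
θ_B = 90° − 33.85° = 56.15°.

θ_B ≈ 56.15°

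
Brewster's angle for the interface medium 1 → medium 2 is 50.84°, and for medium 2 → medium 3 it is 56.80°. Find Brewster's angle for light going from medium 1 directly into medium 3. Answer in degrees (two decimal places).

Each Brewster angle gives a ratio: n₂/n₁ = tan 50.84° = 1.2279, n₃/n₂ = tan 56.80° = 1.5282.
Multiplying, n₃/n₁ = 1.2279 × 1.5282 = 1.8764, and θ_B(1→3) = arctan 1.8764 = 61.95°.

θ_B ≈ 61.95°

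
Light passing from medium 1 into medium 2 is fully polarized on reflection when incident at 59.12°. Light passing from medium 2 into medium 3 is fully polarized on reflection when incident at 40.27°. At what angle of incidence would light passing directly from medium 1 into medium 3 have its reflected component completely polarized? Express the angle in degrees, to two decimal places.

θ_B ≈ 54.78°

tan θ_B(1→2) = n₂/n₁ = tan 59.12° = 1.6722.
tan θ_B(2→3) = n₃/n₂ = tan 40.27° = 0.8472.
Multiplying, n₃/n₁ = 1.6722 × 0.8472 = 1.4166, and θ_B(1→3) = arctan 1.4166 = 54.78°.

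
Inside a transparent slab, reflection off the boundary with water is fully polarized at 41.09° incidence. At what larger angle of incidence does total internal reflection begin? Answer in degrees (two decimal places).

θ_c ≈ 60.70°

tan θ_B = n₂/n₁ = tan 41.09° = 0.8720.
Total internal reflection: sin θ_c = n₂/n₁ = 0.8720.
θ_c = arcsin(0.8720) = 60.70°.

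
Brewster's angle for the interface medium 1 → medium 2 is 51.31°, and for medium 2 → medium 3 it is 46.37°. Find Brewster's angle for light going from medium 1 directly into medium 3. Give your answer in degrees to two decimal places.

θ_B ≈ 52.64°

n₂/n₁ = tan 51.31° = 1.2487 and n₃/n₂ = tan 46.37° = 1.0490.
n₃/n₁ = 1.3098. Then tan θ_B(1→3) = n₃/n₁, so θ_B(1→3) = arctan(1.3098) = 52.64°.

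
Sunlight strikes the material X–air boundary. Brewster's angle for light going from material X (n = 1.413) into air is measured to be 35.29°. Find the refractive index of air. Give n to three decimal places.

At Brewster's angle, tan θ_B = n₂/n₁ with n₁ on the incident side (material X) and n₂ on the transmitted side (air).
n₂ = n₁ tan θ_B = 1.413 × tan 35.29° = 1.000.

n ≈ 1.000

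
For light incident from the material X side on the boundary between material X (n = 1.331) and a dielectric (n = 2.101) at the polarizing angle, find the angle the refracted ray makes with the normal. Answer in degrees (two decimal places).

θ_t ≈ 32.35°

First find Brewster's angle: tan θ_B = 2.101/1.331 = 1.5785, giving θ_B = 57.65°.
At Brewster's angle the reflected and refracted rays are perpendicular, so θ_t = 90° − θ_B = 90° − 57.65° = 32.35°.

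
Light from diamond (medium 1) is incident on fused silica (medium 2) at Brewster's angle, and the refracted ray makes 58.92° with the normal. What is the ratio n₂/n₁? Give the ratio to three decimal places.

n₂/n₁ ≈ 0.603

θ_B + θ_t = 90°, so θ_B = 90° − 58.92° = 31.08°.
Then n₂/n₁ = tan θ_B = tan 31.08° = 0.603.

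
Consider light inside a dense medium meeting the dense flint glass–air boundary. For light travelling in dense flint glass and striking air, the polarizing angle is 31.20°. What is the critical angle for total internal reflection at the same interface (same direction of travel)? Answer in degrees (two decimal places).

θ_c ≈ 37.27°

n₂/n₁ = tan 31.20° = 0.6056; the critical angle satisfies sin θ_c = n₂/n₁.
θ_c = arcsin(0.6056) = 37.27°.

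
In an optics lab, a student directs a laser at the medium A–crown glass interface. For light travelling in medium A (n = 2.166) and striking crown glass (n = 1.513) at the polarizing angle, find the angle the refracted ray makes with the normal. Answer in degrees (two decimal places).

θ_B = arctan(n₂/n₁) = arctan(1.513/2.166) = 34.94°.
Since θ_B + θ_t = 90° at Brewster incidence, θ_t = 90° − 34.94° = 55.06°.

θ_t ≈ 55.06°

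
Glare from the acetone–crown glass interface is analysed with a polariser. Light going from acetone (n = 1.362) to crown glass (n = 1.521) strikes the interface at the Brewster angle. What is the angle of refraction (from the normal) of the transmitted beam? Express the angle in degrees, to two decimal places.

θ_t ≈ 41.84°

tan θ_B = n₂/n₁ = 1.521/1.362 = 1.1167, so θ_B = 48.16°.
The refracted ray is perpendicular to the reflected ray, so θ_t = 90° − θ_B = 41.84°.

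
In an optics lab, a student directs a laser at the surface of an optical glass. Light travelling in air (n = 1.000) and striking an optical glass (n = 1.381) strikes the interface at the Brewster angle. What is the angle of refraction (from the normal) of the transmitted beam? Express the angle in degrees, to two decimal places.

θ_t ≈ 35.91°

First find Brewster's angle: tan θ_B = 1.381/1.000 = 1.3810, giving θ_B = 54.09°.
At Brewster's angle the reflected and refracted rays are perpendicular, so θ_t = 90° − θ_B = 90° − 54.09° = 35.91°.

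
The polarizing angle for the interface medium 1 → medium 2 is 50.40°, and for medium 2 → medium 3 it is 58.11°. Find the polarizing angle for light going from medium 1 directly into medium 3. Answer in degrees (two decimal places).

θ_B ≈ 62.76°

Each Brewster angle gives a ratio: n₂/n₁ = tan 50.40° = 1.2088, n₃/n₂ = tan 58.11° = 1.6072.
So n₃/n₁ = (n₂/n₁)(n₃/n₂) = 1.2088 × 1.6072 = 1.9428.
θ_B(1→3) = arctan(1.9428) = 62.76°.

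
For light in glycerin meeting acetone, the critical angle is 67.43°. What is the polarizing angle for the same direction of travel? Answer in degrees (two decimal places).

θ_B ≈ 42.72°

n₂/n₁ = sin θ_c = sin 67.43° = 0.9234.
tan θ_B equals the same ratio, so θ_B = arctan(0.9234) = 42.72°.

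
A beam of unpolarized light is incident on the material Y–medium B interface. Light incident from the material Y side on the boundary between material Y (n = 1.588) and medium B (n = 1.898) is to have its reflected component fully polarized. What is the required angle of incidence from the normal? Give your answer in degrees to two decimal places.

θ_B ≈ 50.08°

The reflected p-component vanishes when tan θ_B = n₂/n₁.
tan θ_B = n₂/n₁ = 1.898/1.588 = 1.1952. Taking the arctangent, θ_B = 50.08°.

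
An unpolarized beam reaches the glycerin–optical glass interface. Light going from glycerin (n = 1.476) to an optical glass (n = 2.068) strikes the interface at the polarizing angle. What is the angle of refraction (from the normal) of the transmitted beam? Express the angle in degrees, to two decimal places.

θ_t ≈ 35.52°

tan θ_B = n₂/n₁ = 2.068/1.476 = 1.4011, so θ_B = 54.48°.
Since θ_B + θ_t = 90° at Brewster incidence, θ_t = 90° − 54.48° = 35.52°.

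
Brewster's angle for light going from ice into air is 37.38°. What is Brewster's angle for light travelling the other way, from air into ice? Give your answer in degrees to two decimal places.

The two Brewster angles are complementary: θ_B' = 90° − θ_B = 90° − 37.38° = 52.62°.

θ_B' ≈ 52.62°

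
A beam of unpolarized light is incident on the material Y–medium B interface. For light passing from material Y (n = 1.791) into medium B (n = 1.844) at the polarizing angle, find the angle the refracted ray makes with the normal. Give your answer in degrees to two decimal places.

θ_t ≈ 44.16°

θ_B = arctan(n₂/n₁) = arctan(1.844/1.791) = 45.84°.
At Brewster's angle the reflected and refracted rays are perpendicular, so θ_t = 90° − θ_B = 90° − 45.84° = 44.16°.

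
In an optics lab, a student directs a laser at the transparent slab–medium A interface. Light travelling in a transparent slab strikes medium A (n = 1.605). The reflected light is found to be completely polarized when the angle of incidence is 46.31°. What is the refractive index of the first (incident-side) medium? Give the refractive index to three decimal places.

n ≈ 1.533

Full polarization of the reflected beam means tan θ_B = n₂/n₁, where n₁ is the incident medium (a transparent slab).
n₁ = n₂ / tan θ_B = 1.605 / tan 46.31° = 1.533.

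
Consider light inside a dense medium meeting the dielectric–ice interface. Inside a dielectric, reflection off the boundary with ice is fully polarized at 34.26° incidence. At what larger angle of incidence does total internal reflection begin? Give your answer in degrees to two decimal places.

n₂/n₁ = tan 34.26° = 0.6811; the critical angle satisfies sin θ_c = n₂/n₁.
θ_c = arcsin(0.6811) = 42.93°.

θ_c ≈ 42.93°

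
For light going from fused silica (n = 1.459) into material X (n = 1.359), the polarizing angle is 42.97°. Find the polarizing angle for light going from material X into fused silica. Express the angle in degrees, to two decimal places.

The two Brewster angles are complementary: θ_B' = 90° − θ_B = 90° − 42.97° = 47.03°.

θ_B' ≈ 47.03°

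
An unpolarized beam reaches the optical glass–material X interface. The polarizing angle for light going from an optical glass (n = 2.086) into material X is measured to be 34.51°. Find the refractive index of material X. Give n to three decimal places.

n ≈ 1.434

Brewster's law: tan θ_B = n₂/n₁ (light incident in an optical glass, refracted into material X).
n₂ = n₁ tan θ_B = 2.086 × tan 34.51° = 1.434.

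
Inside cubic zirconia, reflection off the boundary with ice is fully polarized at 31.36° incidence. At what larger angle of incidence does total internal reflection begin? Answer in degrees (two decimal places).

θ_c ≈ 37.55°

From Brewster, n₂/n₁ = tan θ_B = tan 31.36° = 0.6094.
Then sin θ_c = n₂/n₁ = 0.6094, so θ_c = arcsin 0.6094 = 37.55°.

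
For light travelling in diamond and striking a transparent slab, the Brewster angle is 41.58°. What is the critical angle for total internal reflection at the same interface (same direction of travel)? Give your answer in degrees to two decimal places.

θ_c ≈ 62.53°

n₂/n₁ = tan 41.58° = 0.8872; the critical angle satisfies sin θ_c = n₂/n₁.
θ_c = arcsin(0.8872) = 62.53°.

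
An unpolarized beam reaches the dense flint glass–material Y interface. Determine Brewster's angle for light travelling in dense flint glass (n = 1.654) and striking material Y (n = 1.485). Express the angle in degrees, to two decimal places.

θ_B ≈ 41.92°

The reflected p-component vanishes when tan θ_B = n₂/n₁.
Brewster's condition: tan θ_B = n₂/n₁ = 1.485/1.654 = 0.8978.
θ_B = arctan(0.8978) = 41.92°.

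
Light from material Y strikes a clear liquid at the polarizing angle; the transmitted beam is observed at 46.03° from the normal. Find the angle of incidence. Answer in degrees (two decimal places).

θ_B ≈ 43.97°

Brewster's condition makes the reflected and refracted beams perpendicular: θ_B + θ_t = 90°.
θ_B = 90° − 46.03° = 43.97°.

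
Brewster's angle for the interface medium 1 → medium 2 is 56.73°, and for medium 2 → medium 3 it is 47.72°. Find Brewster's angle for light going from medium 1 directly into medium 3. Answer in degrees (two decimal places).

tan θ_B(1→2) = n₂/n₁ = tan 56.73° = 1.5241.
tan θ_B(2→3) = n₃/n₂ = tan 47.72° = 1.0998.
Multiplying, n₃/n₁ = 1.5241 × 1.0998 = 1.6761, and θ_B(1→3) = arctan 1.6761 = 59.18°.

θ_B ≈ 59.18°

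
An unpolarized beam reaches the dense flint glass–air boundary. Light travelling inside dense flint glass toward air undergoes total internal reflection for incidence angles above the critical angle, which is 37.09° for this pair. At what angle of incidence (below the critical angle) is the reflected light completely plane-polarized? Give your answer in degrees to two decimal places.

θ_B ≈ 31.09°

At the critical angle sin θ_c = n₂/n₁, giving n₂/n₁ = sin 37.09° = 0.6031.
Then tan θ_B = n₂/n₁ = 0.6031, so θ_B = arctan 0.6031 = 31.09°.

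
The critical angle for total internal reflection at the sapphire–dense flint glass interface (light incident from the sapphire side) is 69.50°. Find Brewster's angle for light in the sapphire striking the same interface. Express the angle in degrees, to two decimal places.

n₂/n₁ = sin θ_c = sin 69.50° = 0.9367.
tan θ_B equals the same ratio, so θ_B = arctan(0.9367) = 43.13°.

θ_B ≈ 43.13°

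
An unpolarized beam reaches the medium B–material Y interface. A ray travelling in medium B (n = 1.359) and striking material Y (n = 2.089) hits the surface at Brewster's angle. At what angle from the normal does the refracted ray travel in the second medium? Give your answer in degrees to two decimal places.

θ_t ≈ 33.05°

First find Brewster's angle: tan θ_B = 2.089/1.359 = 1.5372, giving θ_B = 56.95°.
The refracted ray is perpendicular to the reflected ray, so θ_t = 90° − θ_B = 33.05°.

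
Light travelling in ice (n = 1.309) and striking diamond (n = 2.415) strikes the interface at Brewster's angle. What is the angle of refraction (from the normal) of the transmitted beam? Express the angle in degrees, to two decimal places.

θ_t ≈ 28.46°

First find Brewster's angle: tan θ_B = 2.415/1.309 = 1.8449, giving θ_B = 61.54°.
Since θ_B + θ_t = 90° at Brewster incidence, θ_t = 90° − 61.54° = 28.46°.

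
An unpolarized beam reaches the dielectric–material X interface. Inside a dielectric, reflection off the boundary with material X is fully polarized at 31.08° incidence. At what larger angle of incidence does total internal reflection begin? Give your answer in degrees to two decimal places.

θ_c ≈ 37.07°

From Brewster, n₂/n₁ = tan θ_B = tan 31.08° = 0.6028.
Then sin θ_c = n₂/n₁ = 0.6028, so θ_c = arcsin 0.6028 = 37.07°.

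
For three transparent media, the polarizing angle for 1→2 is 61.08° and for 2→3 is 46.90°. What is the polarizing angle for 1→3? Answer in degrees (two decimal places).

θ_B ≈ 62.66°

n₂/n₁ = tan 61.08° = 1.8100 and n₃/n₂ = tan 46.90° = 1.0686.
Multiplying, n₃/n₁ = 1.8100 × 1.0686 = 1.9342, and θ_B(1→3) = arctan 1.9342 = 62.66°.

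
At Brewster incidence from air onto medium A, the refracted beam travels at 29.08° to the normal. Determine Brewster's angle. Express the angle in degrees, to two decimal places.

θ_B ≈ 60.92°

Brewster's condition makes the reflected and refracted beams perpendicular: θ_B + θ_t = 90°.
So θ_B = 90° − θ_t = 90° − 29.08° = 60.92°.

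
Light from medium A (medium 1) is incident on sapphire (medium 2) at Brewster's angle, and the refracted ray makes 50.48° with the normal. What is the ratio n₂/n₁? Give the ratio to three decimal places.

θ_B + θ_t = 90°, so θ_B = 90° − 50.48° = 39.52°.
tan θ_B = n₂/n₁, so n₂/n₁ = tan 39.52° = 0.825.

n₂/n₁ ≈ 0.825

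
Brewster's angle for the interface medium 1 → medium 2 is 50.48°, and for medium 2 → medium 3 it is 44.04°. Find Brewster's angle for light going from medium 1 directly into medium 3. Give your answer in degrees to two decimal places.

Each Brewster angle gives a ratio: n₂/n₁ = tan 50.48° = 1.2122, n₃/n₂ = tan 44.04° = 0.9670.
Multiplying, n₃/n₁ = 1.2122 × 0.9670 = 1.1723, and θ_B(1→3) = arctan 1.1723 = 49.53°.

θ_B ≈ 49.53°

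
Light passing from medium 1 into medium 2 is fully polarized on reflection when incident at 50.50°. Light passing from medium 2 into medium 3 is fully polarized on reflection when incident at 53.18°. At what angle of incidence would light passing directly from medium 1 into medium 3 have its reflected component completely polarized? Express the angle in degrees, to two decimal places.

n₂/n₁ = tan 50.50° = 1.2131 and n₃/n₂ = tan 53.18° = 1.3358.
n₃/n₁ = 1.6204. Then tan θ_B(1→3) = n₃/n₁, so θ_B(1→3) = arctan(1.6204) = 58.32°.

θ_B ≈ 58.32°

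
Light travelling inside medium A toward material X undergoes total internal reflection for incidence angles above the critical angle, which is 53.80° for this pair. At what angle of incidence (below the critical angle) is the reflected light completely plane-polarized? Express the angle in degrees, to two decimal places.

θ_B ≈ 38.90°

At the critical angle sin θ_c = n₂/n₁, giving n₂/n₁ = sin 53.80° = 0.8070.
Then tan θ_B = n₂/n₁ = 0.8070, so θ_B = arctan 0.8070 = 38.90°.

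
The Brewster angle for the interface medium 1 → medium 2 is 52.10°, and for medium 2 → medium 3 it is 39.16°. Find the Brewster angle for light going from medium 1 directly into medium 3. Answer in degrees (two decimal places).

tan θ_B(1→2) = n₂/n₁ = tan 52.10° = 1.2846.
tan θ_B(2→3) = n₃/n₂ = tan 39.16° = 0.8144.
n₃/n₁ = 1.0462. Then tan θ_B(1→3) = n₃/n₁, so θ_B(1→3) = arctan(1.0462) = 46.29°.

θ_B ≈ 46.29°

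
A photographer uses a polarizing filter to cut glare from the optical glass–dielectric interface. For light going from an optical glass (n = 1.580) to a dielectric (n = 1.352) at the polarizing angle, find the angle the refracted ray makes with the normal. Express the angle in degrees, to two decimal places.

tan θ_B = n₂/n₁ = 1.352/1.580 = 0.8557, so θ_B = 40.55°.
The refracted ray is perpendicular to the reflected ray, so θ_t = 90° − θ_B = 49.45°.

θ_t ≈ 49.45°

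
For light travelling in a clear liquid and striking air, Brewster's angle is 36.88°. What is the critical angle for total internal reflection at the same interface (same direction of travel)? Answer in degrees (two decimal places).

tan θ_B = n₂/n₁ = tan 36.88° = 0.7503.
Total internal reflection: sin θ_c = n₂/n₁ = 0.7503.
θ_c = arcsin(0.7503) = 48.61°.

θ_c ≈ 48.61°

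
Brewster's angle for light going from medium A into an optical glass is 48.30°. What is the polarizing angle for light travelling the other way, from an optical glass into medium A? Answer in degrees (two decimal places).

Reversing the direction swaps n₁ and n₂, so tan θ_B' = 1/tan θ_B and θ_B' = 90° − θ_B.
Hence θ_B' = 90° − 48.30° = 41.70°.

θ_B' ≈ 41.70°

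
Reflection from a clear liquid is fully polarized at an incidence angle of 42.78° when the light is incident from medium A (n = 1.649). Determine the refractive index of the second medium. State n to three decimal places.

n ≈ 1.526

Full polarization of the reflected beam means tan θ_B = n₂/n₁, where n₁ is the incident medium (medium A).
n₂ = n₁ tan θ_B = 1.649 × tan 42.78° = 1.526.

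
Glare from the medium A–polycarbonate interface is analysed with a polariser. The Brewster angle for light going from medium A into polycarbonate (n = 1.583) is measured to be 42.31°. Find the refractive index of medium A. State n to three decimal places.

Full polarization of the reflected beam means tan θ_B = n₂/n₁, where n₁ is the incident medium (medium A).
n₁ = n₂ / tan θ_B = 1.583 / tan 42.31° = 1.739.

n ≈ 1.739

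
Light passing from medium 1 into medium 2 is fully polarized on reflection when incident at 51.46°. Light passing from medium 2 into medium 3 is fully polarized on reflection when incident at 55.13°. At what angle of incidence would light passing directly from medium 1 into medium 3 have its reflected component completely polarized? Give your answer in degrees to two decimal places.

tan θ_B(1→2) = n₂/n₁ = tan 51.46° = 1.2554.
tan θ_B(2→3) = n₃/n₂ = tan 55.13° = 1.4351.
So n₃/n₁ = (n₂/n₁)(n₃/n₂) = 1.2554 × 1.4351 = 1.8015.
θ_B(1→3) = arctan(1.8015) = 60.97°.

θ_B ≈ 60.97°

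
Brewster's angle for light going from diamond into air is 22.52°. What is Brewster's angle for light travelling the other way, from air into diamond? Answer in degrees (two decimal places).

θ_B' ≈ 67.48°

The two Brewster angles are complementary: θ_B' = 90° − θ_B = 90° − 22.52° = 67.48°.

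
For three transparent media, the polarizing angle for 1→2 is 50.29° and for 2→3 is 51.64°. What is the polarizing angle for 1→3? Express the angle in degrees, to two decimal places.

θ_B ≈ 56.68°

n₂/n₁ = tan 50.29° = 1.2041 and n₃/n₂ = tan 51.64° = 1.2635.
n₃/n₁ = 1.5213. Then tan θ_B(1→3) = n₃/n₁, so θ_B(1→3) = arctan(1.5213) = 56.68°.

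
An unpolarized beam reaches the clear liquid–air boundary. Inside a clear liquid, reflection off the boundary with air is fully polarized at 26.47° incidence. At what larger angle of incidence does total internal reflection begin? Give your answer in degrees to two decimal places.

tan θ_B = n₂/n₁ = tan 26.47° = 0.4979.
Total internal reflection: sin θ_c = n₂/n₁ = 0.4979.
θ_c = arcsin(0.4979) = 29.86°.

θ_c ≈ 29.86°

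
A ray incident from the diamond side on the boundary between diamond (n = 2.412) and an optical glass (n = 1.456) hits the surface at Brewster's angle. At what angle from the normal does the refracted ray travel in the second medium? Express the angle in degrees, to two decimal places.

First find Brewster's angle: tan θ_B = 1.456/2.412 = 0.6036, giving θ_B = 31.12°.
At Brewster's angle the reflected and refracted rays are perpendicular, so θ_t = 90° − θ_B = 90° − 31.12° = 58.88°.

θ_t ≈ 58.88°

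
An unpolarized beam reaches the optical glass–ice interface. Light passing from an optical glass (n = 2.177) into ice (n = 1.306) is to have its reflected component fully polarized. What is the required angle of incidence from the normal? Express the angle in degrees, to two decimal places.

Brewster's condition: tan θ_B = n₂/n₁ = 1.306/2.177 = 0.5999. Taking the arctangent, θ_B = 30.96°.

θ_B ≈ 30.96°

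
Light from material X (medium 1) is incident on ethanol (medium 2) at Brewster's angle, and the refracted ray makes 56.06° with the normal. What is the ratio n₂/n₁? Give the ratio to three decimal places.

n₂/n₁ ≈ 0.673

θ_B + θ_t = 90°, so θ_B = 90° − 56.06° = 33.94°.
Then n₂/n₁ = tan θ_B = tan 33.94° = 0.673.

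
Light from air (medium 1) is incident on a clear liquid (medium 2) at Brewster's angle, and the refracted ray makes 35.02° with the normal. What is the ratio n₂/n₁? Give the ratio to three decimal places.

At Brewster incidence θ_B = 90° − θ_t = 90° − 35.02° = 54.98°.
tan θ_B = n₂/n₁, so n₂/n₁ = tan 54.98° = 1.427.

n₂/n₁ ≈ 1.427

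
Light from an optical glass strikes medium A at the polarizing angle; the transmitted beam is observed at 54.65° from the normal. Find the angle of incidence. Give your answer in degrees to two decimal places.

Brewster's condition makes the reflected and refracted beams perpendicular: θ_B + θ_t = 90°.
So θ_B = 90° − θ_t = 90° − 54.65° = 35.35°.

θ_B ≈ 35.35°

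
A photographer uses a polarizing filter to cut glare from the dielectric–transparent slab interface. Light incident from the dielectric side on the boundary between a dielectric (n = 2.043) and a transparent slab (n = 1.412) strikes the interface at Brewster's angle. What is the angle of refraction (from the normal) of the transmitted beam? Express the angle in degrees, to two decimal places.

θ_B = arctan(n₂/n₁) = arctan(1.412/2.043) = 34.65°.
The refracted ray is perpendicular to the reflected ray, so θ_t = 90° − θ_B = 55.35°.

θ_t ≈ 55.35°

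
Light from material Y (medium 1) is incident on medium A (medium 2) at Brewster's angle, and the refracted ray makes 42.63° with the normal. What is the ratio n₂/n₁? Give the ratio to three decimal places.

θ_B + θ_t = 90°, so θ_B = 90° − 42.63° = 47.37°.
Then n₂/n₁ = tan θ_B = tan 47.37° = 1.086.

n₂/n₁ ≈ 1.086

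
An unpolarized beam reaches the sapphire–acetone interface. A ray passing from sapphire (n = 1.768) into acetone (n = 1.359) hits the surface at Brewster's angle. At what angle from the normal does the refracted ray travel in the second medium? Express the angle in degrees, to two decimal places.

First find Brewster's angle: tan θ_B = 1.359/1.768 = 0.7687, giving θ_B = 37.55°.
At Brewster's angle the reflected and refracted rays are perpendicular, so θ_t = 90° − θ_B = 90° − 37.55° = 52.45°.

θ_t ≈ 52.45°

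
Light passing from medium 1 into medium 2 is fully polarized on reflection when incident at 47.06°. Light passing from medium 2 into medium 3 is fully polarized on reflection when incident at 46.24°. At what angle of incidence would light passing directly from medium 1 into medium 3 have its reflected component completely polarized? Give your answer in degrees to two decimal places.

n₂/n₁ = tan 47.06° = 1.0746 and n₃/n₂ = tan 46.24° = 1.0442.
Multiplying, n₃/n₁ = 1.0746 × 1.0442 = 1.1222, and θ_B(1→3) = arctan 1.1222 = 48.29°.

θ_B ≈ 48.29°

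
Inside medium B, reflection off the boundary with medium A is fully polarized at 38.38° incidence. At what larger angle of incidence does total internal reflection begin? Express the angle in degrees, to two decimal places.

θ_c ≈ 52.37°

tan θ_B = n₂/n₁ = tan 38.38° = 0.7920.
Total internal reflection: sin θ_c = n₂/n₁ = 0.7920.
θ_c = arcsin(0.7920) = 52.37°.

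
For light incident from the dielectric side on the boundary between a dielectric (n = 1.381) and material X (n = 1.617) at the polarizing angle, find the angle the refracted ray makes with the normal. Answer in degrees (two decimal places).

θ_t ≈ 40.50°

First find Brewster's angle: tan θ_B = 1.617/1.381 = 1.1709, giving θ_B = 49.50°.
At Brewster's angle the reflected and refracted rays are perpendicular, so θ_t = 90° − θ_B = 90° − 49.50° = 40.50°.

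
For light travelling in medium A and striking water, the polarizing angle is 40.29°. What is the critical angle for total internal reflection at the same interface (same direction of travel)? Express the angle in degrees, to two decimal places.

n₂/n₁ = tan 40.29° = 0.8478; the critical angle satisfies sin θ_c = n₂/n₁.
θ_c = arcsin(0.8478) = 57.97°.

θ_c ≈ 57.97°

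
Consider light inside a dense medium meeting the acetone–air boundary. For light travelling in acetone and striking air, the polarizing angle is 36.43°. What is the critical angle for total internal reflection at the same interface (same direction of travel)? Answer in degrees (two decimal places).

θ_c ≈ 47.57°

n₂/n₁ = tan 36.43° = 0.7381; the critical angle satisfies sin θ_c = n₂/n₁.
θ_c = arcsin(0.7381) = 47.57°.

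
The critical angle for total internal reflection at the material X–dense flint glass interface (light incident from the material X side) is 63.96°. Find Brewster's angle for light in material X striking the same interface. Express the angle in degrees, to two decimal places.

θ_B ≈ 41.94°

At the critical angle sin θ_c = n₂/n₁, giving n₂/n₁ = sin 63.96° = 0.8985.
Then tan θ_B = n₂/n₁ = 0.8985, so θ_B = arctan 0.8985 = 41.94°.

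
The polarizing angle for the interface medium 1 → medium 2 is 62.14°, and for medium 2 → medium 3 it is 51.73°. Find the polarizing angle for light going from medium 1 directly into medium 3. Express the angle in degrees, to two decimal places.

θ_B ≈ 67.36°

n₂/n₁ = tan 62.14° = 1.8919 and n₃/n₂ = tan 51.73° = 1.2676.
Multiplying, n₃/n₁ = 1.8919 × 1.2676 = 2.3981, and θ_B(1→3) = arctan 2.3981 = 67.36°.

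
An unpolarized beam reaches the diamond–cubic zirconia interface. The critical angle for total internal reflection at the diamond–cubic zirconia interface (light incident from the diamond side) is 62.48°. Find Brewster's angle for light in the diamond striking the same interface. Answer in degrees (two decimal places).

θ_B ≈ 41.57°

At the critical angle sin θ_c = n₂/n₁, giving n₂/n₁ = sin 62.48° = 0.8868.
Then tan θ_B = n₂/n₁ = 0.8868, so θ_B = arctan 0.8868 = 41.57°.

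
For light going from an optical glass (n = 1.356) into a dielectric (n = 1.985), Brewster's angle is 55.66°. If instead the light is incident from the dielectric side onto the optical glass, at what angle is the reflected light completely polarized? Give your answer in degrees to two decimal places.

θ_B' ≈ 34.34°

Reversing the direction swaps n₁ and n₂, so tan θ_B' = 1/tan θ_B and θ_B' = 90° − θ_B.
Hence θ_B' = 90° − 55.66° = 34.34°.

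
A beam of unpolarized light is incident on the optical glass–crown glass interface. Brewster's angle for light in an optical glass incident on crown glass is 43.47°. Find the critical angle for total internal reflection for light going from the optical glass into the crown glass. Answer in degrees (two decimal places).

n₂/n₁ = tan 43.47° = 0.9480; the critical angle satisfies sin θ_c = n₂/n₁.
θ_c = arcsin(0.9480) = 71.44°.

θ_c ≈ 71.44°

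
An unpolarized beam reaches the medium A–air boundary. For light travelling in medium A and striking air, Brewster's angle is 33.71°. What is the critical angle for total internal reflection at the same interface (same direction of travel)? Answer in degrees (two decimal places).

θ_c ≈ 41.85°

n₂/n₁ = tan 33.71° = 0.6672; the critical angle satisfies sin θ_c = n₂/n₁.
θ_c = arcsin(0.6672) = 41.85°.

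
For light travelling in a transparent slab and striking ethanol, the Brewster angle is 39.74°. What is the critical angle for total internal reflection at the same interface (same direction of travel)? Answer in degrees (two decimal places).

tan θ_B = n₂/n₁ = tan 39.74° = 0.8314.
Total internal reflection: sin θ_c = n₂/n₁ = 0.8314.
θ_c = arcsin(0.8314) = 56.24°.

θ_c ≈ 56.24°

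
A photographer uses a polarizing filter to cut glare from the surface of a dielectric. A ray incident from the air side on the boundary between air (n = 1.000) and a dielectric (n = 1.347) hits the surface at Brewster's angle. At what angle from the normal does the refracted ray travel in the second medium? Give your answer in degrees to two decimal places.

First find Brewster's angle: tan θ_B = 1.347/1.000 = 1.3470, giving θ_B = 53.41°.
At Brewster's angle the reflected and refracted rays are perpendicular, so θ_t = 90° − θ_B = 90° − 53.41° = 36.59°.

θ_t ≈ 36.59°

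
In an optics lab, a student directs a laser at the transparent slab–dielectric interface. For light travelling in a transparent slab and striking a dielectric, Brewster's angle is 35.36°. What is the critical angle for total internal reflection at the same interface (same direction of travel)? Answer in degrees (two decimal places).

θ_c ≈ 45.20°

tan θ_B = n₂/n₁ = tan 35.36° = 0.7096.
Total internal reflection: sin θ_c = n₂/n₁ = 0.7096.
θ_c = arcsin(0.7096) = 45.20°.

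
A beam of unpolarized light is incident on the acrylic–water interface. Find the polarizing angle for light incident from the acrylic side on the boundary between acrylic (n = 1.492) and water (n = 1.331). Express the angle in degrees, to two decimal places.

θ_B ≈ 41.74°

Here n₂/n₁ = 1.331/1.492 = 0.8921, and Brewster's law gives tan θ_B = n₂/n₁. Taking the arctangent, θ_B = 41.74°.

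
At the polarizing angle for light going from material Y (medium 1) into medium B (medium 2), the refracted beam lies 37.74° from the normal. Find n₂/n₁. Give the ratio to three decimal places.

At Brewster incidence θ_B = 90° − θ_t = 90° − 37.74° = 52.26°.
Then n₂/n₁ = tan θ_B = tan 52.26° = 1.292.

n₂/n₁ ≈ 1.292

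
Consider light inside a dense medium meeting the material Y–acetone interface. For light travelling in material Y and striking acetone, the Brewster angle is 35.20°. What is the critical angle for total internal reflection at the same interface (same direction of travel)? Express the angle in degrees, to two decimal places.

From Brewster, n₂/n₁ = tan θ_B = tan 35.20° = 0.7054.
Then sin θ_c = n₂/n₁ = 0.7054, so θ_c = arcsin 0.7054 = 44.86°.

θ_c ≈ 44.86°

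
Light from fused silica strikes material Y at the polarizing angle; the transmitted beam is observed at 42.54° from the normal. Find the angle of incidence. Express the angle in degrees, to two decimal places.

Since the reflected and refracted rays are at right angles at the polarizing angle, θ_B + θ_t = 90°.
So θ_B = 90° − θ_t = 90° − 42.54° = 47.46°.

θ_B ≈ 47.46°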